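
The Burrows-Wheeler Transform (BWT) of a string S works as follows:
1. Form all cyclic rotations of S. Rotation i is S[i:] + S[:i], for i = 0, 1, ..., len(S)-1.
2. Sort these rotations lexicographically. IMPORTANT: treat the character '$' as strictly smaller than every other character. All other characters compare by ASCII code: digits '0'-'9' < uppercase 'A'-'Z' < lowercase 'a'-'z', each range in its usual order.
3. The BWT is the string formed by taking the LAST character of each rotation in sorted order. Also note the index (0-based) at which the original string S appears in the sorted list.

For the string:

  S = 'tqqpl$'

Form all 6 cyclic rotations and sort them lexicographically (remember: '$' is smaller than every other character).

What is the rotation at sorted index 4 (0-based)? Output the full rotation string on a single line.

All 6 rotations (rotation i = S[i:]+S[:i]):
  rot[0] = tqqpl$
  rot[1] = qqpl$t
  rot[2] = qpl$tq
  rot[3] = pl$tqq
  rot[4] = l$tqqp
  rot[5] = $tqqpl
Sorted (with $ < everything):
  sorted[0] = $tqqpl
  sorted[1] = l$tqqp
  sorted[2] = pl$tqq
  sorted[3] = qpl$tq
  sorted[4] = qqpl$t
  sorted[5] = tqqpl$
sorted[4] = qqpl$t

Answer: qqpl$t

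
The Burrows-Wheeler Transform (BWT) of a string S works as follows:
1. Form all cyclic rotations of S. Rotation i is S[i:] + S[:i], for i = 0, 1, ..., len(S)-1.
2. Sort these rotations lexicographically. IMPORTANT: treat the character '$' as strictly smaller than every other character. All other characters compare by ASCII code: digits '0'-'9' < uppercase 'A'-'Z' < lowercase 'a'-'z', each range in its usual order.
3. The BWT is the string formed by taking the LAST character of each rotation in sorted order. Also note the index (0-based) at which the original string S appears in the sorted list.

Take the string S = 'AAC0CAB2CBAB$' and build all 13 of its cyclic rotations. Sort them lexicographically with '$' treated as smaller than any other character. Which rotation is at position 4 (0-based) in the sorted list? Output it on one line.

All 13 rotations (rotation i = S[i:]+S[:i]):
  rot[0] = AAC0CAB2CBAB$
  rot[1] = AC0CAB2CBAB$A
  rot[2] = C0CAB2CBAB$AA
  rot[3] = 0CAB2CBAB$AAC
  rot[4] = CAB2CBAB$AAC0
  rot[5] = AB2CBAB$AAC0C
  rot[6] = B2CBAB$AAC0CA
  rot[7] = 2CBAB$AAC0CAB
  rot[8] = CBAB$AAC0CAB2
  rot[9] = BAB$AAC0CAB2C
  rot[10] = AB$AAC0CAB2CB
  rot[11] = B$AAC0CAB2CBA
  rot[12] = $AAC0CAB2CBAB
Sorted (with $ < everything):
  sorted[0] = $AAC0CAB2CBAB
  sorted[1] = 0CAB2CBAB$AAC
  sorted[2] = 2CBAB$AAC0CAB
  sorted[3] = AAC0CAB2CBAB$
  sorted[4] = AB$AAC0CAB2CB
  sorted[5] = AB2CBAB$AAC0C
  sorted[6] = AC0CAB2CBAB$A
  sorted[7] = B$AAC0CAB2CBA
  sorted[8] = B2CBAB$AAC0CA
  sorted[9] = BAB$AAC0CAB2C
  sorted[10] = C0CAB2CBAB$AA
  sorted[11] = CAB2CBAB$AAC0
  sorted[12] = CBAB$AAC0CAB2
sorted[4] = AB$AAC0CAB2CB

Answer: AB$AAC0CAB2CB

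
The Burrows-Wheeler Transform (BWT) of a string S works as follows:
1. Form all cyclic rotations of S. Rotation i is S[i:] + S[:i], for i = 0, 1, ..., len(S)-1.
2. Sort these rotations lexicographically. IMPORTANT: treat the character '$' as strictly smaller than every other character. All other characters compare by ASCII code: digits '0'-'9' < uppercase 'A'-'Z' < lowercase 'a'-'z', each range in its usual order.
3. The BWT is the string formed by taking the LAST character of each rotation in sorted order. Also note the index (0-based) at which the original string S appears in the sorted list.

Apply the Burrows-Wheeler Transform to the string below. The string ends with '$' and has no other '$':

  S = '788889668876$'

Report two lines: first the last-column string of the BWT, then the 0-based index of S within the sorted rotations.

Answer: 67968$8678888
5

Derivation:
All 13 rotations (rotation i = S[i:]+S[:i]):
  rot[0] = 788889668876$
  rot[1] = 88889668876$7
  rot[2] = 8889668876$78
  rot[3] = 889668876$788
  rot[4] = 89668876$7888
  rot[5] = 9668876$78888
  rot[6] = 668876$788889
  rot[7] = 68876$7888896
  rot[8] = 8876$78888966
  rot[9] = 876$788889668
  rot[10] = 76$7888896688
  rot[11] = 6$78888966887
  rot[12] = $788889668876
Sorted (with $ < everything):
  sorted[0] = $788889668876  (last char: '6')
  sorted[1] = 6$78888966887  (last char: '7')
  sorted[2] = 668876$788889  (last char: '9')
  sorted[3] = 68876$7888896  (last char: '6')
  sorted[4] = 76$7888896688  (last char: '8')
  sorted[5] = 788889668876$  (last char: '$')
  sorted[6] = 876$788889668  (last char: '8')
  sorted[7] = 8876$78888966  (last char: '6')
  sorted[8] = 88889668876$7  (last char: '7')
  sorted[9] = 8889668876$78  (last char: '8')
  sorted[10] = 889668876$788  (last char: '8')
  sorted[11] = 89668876$7888  (last char: '8')
  sorted[12] = 9668876$78888  (last char: '8')
Last column: 67968$8678888
Original string S is at sorted index 5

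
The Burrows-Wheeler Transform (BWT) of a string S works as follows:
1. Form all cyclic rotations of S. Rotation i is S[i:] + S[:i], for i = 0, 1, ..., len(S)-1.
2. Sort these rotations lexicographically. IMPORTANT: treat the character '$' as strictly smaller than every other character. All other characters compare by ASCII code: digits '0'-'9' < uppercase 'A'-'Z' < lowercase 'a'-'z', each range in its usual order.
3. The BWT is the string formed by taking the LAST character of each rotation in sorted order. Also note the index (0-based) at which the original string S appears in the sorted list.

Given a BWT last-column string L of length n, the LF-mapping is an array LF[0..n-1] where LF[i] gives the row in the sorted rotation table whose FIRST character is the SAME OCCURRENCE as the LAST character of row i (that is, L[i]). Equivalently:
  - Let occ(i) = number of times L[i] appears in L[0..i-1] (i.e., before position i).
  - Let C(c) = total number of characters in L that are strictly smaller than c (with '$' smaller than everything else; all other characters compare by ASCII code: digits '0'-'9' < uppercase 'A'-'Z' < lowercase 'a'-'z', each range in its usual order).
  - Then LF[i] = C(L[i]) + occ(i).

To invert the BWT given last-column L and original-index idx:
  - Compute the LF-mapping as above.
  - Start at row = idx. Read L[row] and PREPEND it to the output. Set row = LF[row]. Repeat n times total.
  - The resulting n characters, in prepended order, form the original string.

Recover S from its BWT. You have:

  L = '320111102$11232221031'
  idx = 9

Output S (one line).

LF mapping: 18 12 1 4 5 6 7 2 13 0 8 9 14 19 15 16 17 10 3 20 11
Walk LF starting at row 9, prepending L[row]:
  step 1: row=9, L[9]='$', prepend. Next row=LF[9]=0
  step 2: row=0, L[0]='3', prepend. Next row=LF[0]=18
  step 3: row=18, L[18]='0', prepend. Next row=LF[18]=3
  step 4: row=3, L[3]='1', prepend. Next row=LF[3]=4
  step 5: row=4, L[4]='1', prepend. Next row=LF[4]=5
  step 6: row=5, L[5]='1', prepend. Next row=LF[5]=6
  step 7: row=6, L[6]='1', prepend. Next row=LF[6]=7
  step 8: row=7, L[7]='0', prepend. Next row=LF[7]=2
  step 9: row=2, L[2]='0', prepend. Next row=LF[2]=1
  step 10: row=1, L[1]='2', prepend. Next row=LF[1]=12
  step 11: row=12, L[12]='2', prepend. Next row=LF[12]=14
  step 12: row=14, L[14]='2', prepend. Next row=LF[14]=15
  step 13: row=15, L[15]='2', prepend. Next row=LF[15]=16
  step 14: row=16, L[16]='2', prepend. Next row=LF[16]=17
  step 15: row=17, L[17]='1', prepend. Next row=LF[17]=10
  step 16: row=10, L[10]='1', prepend. Next row=LF[10]=8
  step 17: row=8, L[8]='2', prepend. Next row=LF[8]=13
  step 18: row=13, L[13]='3', prepend. Next row=LF[13]=19
  step 19: row=19, L[19]='3', prepend. Next row=LF[19]=20
  step 20: row=20, L[20]='1', prepend. Next row=LF[20]=11
  step 21: row=11, L[11]='1', prepend. Next row=LF[11]=9
Reversed output: 11332112222200111103$

Answer: 11332112222200111103$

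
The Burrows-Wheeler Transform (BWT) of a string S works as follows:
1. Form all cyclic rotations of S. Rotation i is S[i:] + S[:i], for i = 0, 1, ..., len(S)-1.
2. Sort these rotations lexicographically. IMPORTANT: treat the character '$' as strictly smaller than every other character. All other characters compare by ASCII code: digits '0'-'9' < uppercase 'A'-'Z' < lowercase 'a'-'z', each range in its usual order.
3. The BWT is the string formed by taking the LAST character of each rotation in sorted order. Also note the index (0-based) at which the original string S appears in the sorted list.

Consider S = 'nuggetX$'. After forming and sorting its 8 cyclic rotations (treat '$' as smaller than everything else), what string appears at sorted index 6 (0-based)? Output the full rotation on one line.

All 8 rotations (rotation i = S[i:]+S[:i]):
  rot[0] = nuggetX$
  rot[1] = uggetX$n
  rot[2] = ggetX$nu
  rot[3] = getX$nug
  rot[4] = etX$nugg
  rot[5] = tX$nugge
  rot[6] = X$nugget
  rot[7] = $nuggetX
Sorted (with $ < everything):
  sorted[0] = $nuggetX
  sorted[1] = X$nugget
  sorted[2] = etX$nugg
  sorted[3] = getX$nug
  sorted[4] = ggetX$nu
  sorted[5] = nuggetX$
  sorted[6] = tX$nugge
  sorted[7] = uggetX$n
sorted[6] = tX$nugge

Answer: tX$nugge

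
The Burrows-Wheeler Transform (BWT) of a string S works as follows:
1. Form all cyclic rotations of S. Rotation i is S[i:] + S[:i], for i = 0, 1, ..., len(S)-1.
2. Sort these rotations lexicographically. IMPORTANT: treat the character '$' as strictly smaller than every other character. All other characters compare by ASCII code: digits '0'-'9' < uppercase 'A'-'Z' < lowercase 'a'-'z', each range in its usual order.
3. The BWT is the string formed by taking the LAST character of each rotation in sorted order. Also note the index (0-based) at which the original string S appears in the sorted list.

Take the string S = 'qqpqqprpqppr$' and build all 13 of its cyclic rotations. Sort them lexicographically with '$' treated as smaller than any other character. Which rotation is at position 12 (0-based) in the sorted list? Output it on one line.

Answer: rpqppr$qqpqqp

Derivation:
All 13 rotations (rotation i = S[i:]+S[:i]):
  rot[0] = qqpqqprpqppr$
  rot[1] = qpqqprpqppr$q
  rot[2] = pqqprpqppr$qq
  rot[3] = qqprpqppr$qqp
  rot[4] = qprpqppr$qqpq
  rot[5] = prpqppr$qqpqq
  rot[6] = rpqppr$qqpqqp
  rot[7] = pqppr$qqpqqpr
  rot[8] = qppr$qqpqqprp
  rot[9] = ppr$qqpqqprpq
  rot[10] = pr$qqpqqprpqp
  rot[11] = r$qqpqqprpqpp
  rot[12] = $qqpqqprpqppr
Sorted (with $ < everything):
  sorted[0] = $qqpqqprpqppr
  sorted[1] = ppr$qqpqqprpq
  sorted[2] = pqppr$qqpqqpr
  sorted[3] = pqqprpqppr$qq
  sorted[4] = pr$qqpqqprpqp
  sorted[5] = prpqppr$qqpqq
  sorted[6] = qppr$qqpqqprp
  sorted[7] = qpqqprpqppr$q
  sorted[8] = qprpqppr$qqpq
  sorted[9] = qqpqqprpqppr$
  sorted[10] = qqprpqppr$qqp
  sorted[11] = r$qqpqqprpqpp
  sorted[12] = rpqppr$qqpqqp
sorted[12] = rpqppr$qqpqqp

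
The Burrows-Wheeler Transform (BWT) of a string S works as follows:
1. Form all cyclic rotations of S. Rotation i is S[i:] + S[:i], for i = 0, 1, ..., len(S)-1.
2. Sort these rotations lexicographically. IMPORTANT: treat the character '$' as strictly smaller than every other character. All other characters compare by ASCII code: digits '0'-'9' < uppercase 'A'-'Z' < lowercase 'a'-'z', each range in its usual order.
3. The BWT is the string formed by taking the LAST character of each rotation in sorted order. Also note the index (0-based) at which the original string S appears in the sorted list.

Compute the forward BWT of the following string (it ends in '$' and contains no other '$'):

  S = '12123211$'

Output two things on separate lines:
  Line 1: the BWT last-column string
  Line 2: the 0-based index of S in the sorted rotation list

All 9 rotations (rotation i = S[i:]+S[:i]):
  rot[0] = 12123211$
  rot[1] = 2123211$1
  rot[2] = 123211$12
  rot[3] = 23211$121
  rot[4] = 3211$1212
  rot[5] = 211$12123
  rot[6] = 11$121232
  rot[7] = 1$1212321
  rot[8] = $12123211
Sorted (with $ < everything):
  sorted[0] = $12123211  (last char: '1')
  sorted[1] = 1$1212321  (last char: '1')
  sorted[2] = 11$121232  (last char: '2')
  sorted[3] = 12123211$  (last char: '$')
  sorted[4] = 123211$12  (last char: '2')
  sorted[5] = 211$12123  (last char: '3')
  sorted[6] = 2123211$1  (last char: '1')
  sorted[7] = 23211$121  (last char: '1')
  sorted[8] = 3211$1212  (last char: '2')
Last column: 112$23112
Original string S is at sorted index 3

Answer: 112$23112
3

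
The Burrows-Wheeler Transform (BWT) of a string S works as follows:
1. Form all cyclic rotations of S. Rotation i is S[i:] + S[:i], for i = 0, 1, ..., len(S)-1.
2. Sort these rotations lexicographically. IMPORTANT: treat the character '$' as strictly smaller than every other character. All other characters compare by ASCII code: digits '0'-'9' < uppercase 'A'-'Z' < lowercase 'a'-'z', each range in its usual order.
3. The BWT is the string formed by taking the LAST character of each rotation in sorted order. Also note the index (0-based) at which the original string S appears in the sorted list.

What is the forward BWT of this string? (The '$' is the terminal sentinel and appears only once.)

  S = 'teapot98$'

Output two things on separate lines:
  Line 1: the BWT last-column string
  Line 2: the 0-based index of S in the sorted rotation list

Answer: 89tetpao$
8

Derivation:
All 9 rotations (rotation i = S[i:]+S[:i]):
  rot[0] = teapot98$
  rot[1] = eapot98$t
  rot[2] = apot98$te
  rot[3] = pot98$tea
  rot[4] = ot98$teap
  rot[5] = t98$teapo
  rot[6] = 98$teapot
  rot[7] = 8$teapot9
  rot[8] = $teapot98
Sorted (with $ < everything):
  sorted[0] = $teapot98  (last char: '8')
  sorted[1] = 8$teapot9  (last char: '9')
  sorted[2] = 98$teapot  (last char: 't')
  sorted[3] = apot98$te  (last char: 'e')
  sorted[4] = eapot98$t  (last char: 't')
  sorted[5] = ot98$teap  (last char: 'p')
  sorted[6] = pot98$tea  (last char: 'a')
  sorted[7] = t98$teapo  (last char: 'o')
  sorted[8] = teapot98$  (last char: '$')
Last column: 89tetpao$
Original string S is at sorted index 8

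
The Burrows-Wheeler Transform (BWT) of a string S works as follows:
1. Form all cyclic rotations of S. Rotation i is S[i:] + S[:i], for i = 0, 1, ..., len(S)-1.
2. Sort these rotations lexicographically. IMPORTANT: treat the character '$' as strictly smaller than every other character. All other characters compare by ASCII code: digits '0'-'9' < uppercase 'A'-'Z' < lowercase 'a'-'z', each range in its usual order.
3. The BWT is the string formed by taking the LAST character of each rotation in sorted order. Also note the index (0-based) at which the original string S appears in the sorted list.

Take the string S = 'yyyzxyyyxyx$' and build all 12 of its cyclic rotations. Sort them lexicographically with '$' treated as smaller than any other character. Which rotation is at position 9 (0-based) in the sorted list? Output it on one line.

Answer: yyzxyyyxyx$y

Derivation:
All 12 rotations (rotation i = S[i:]+S[:i]):
  rot[0] = yyyzxyyyxyx$
  rot[1] = yyzxyyyxyx$y
  rot[2] = yzxyyyxyx$yy
  rot[3] = zxyyyxyx$yyy
  rot[4] = xyyyxyx$yyyz
  rot[5] = yyyxyx$yyyzx
  rot[6] = yyxyx$yyyzxy
  rot[7] = yxyx$yyyzxyy
  rot[8] = xyx$yyyzxyyy
  rot[9] = yx$yyyzxyyyx
  rot[10] = x$yyyzxyyyxy
  rot[11] = $yyyzxyyyxyx
Sorted (with $ < everything):
  sorted[0] = $yyyzxyyyxyx
  sorted[1] = x$yyyzxyyyxy
  sorted[2] = xyx$yyyzxyyy
  sorted[3] = xyyyxyx$yyyz
  sorted[4] = yx$yyyzxyyyx
  sorted[5] = yxyx$yyyzxyy
  sorted[6] = yyxyx$yyyzxy
  sorted[7] = yyyxyx$yyyzx
  sorted[8] = yyyzxyyyxyx$
  sorted[9] = yyzxyyyxyx$y
  sorted[10] = yzxyyyxyx$yy
  sorted[11] = zxyyyxyx$yyy
sorted[9] = yyzxyyyxyx$y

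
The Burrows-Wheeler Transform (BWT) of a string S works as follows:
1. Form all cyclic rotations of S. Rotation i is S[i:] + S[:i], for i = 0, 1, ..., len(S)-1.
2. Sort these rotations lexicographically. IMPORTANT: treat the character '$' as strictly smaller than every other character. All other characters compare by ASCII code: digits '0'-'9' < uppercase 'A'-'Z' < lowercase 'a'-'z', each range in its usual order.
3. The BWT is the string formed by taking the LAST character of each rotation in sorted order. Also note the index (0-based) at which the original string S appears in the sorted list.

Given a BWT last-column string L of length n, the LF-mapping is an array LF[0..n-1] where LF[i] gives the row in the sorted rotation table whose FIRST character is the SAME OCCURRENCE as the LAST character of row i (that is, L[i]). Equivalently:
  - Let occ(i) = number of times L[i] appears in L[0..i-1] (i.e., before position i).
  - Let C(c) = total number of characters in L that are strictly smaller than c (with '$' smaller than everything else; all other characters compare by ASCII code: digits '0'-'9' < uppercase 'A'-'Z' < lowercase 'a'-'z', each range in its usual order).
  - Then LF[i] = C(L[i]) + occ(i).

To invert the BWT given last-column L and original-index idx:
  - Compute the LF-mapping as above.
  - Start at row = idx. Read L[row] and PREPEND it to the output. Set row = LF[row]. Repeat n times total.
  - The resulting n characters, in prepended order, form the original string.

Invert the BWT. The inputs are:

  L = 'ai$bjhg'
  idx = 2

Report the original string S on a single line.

Answer: bgjhia$

Derivation:
LF mapping: 1 5 0 2 6 4 3
Walk LF starting at row 2, prepending L[row]:
  step 1: row=2, L[2]='$', prepend. Next row=LF[2]=0
  step 2: row=0, L[0]='a', prepend. Next row=LF[0]=1
  step 3: row=1, L[1]='i', prepend. Next row=LF[1]=5
  step 4: row=5, L[5]='h', prepend. Next row=LF[5]=4
  step 5: row=4, L[4]='j', prepend. Next row=LF[4]=6
  step 6: row=6, L[6]='g', prepend. Next row=LF[6]=3
  step 7: row=3, L[3]='b', prepend. Next row=LF[3]=2
Reversed output: bgjhia$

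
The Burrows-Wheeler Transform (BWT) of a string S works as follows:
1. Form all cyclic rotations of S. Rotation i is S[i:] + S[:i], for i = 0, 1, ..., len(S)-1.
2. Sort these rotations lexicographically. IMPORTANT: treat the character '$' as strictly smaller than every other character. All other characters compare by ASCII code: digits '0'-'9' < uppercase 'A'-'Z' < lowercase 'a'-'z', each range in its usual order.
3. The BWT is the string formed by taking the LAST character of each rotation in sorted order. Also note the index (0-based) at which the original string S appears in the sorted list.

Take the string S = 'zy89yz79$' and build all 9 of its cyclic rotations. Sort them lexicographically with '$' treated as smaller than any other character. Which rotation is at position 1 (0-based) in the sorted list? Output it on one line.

All 9 rotations (rotation i = S[i:]+S[:i]):
  rot[0] = zy89yz79$
  rot[1] = y89yz79$z
  rot[2] = 89yz79$zy
  rot[3] = 9yz79$zy8
  rot[4] = yz79$zy89
  rot[5] = z79$zy89y
  rot[6] = 79$zy89yz
  rot[7] = 9$zy89yz7
  rot[8] = $zy89yz79
Sorted (with $ < everything):
  sorted[0] = $zy89yz79
  sorted[1] = 79$zy89yz
  sorted[2] = 89yz79$zy
  sorted[3] = 9$zy89yz7
  sorted[4] = 9yz79$zy8
  sorted[5] = y89yz79$z
  sorted[6] = yz79$zy89
  sorted[7] = z79$zy89y
  sorted[8] = zy89yz79$
sorted[1] = 79$zy89yz

Answer: 79$zy89yz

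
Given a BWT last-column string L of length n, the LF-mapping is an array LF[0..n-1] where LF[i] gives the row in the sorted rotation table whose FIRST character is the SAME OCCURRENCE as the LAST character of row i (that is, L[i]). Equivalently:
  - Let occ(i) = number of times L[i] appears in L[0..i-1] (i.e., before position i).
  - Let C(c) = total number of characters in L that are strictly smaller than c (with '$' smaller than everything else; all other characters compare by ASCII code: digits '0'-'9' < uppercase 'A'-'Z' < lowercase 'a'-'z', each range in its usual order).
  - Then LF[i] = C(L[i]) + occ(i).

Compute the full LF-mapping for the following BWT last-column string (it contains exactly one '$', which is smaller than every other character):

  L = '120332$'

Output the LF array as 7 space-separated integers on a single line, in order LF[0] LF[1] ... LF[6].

Char counts: '$':1, '0':1, '1':1, '2':2, '3':2
C (first-col start): C('$')=0, C('0')=1, C('1')=2, C('2')=3, C('3')=5
L[0]='1': occ=0, LF[0]=C('1')+0=2+0=2
L[1]='2': occ=0, LF[1]=C('2')+0=3+0=3
L[2]='0': occ=0, LF[2]=C('0')+0=1+0=1
L[3]='3': occ=0, LF[3]=C('3')+0=5+0=5
L[4]='3': occ=1, LF[4]=C('3')+1=5+1=6
L[5]='2': occ=1, LF[5]=C('2')+1=3+1=4
L[6]='$': occ=0, LF[6]=C('$')+0=0+0=0

Answer: 2 3 1 5 6 4 0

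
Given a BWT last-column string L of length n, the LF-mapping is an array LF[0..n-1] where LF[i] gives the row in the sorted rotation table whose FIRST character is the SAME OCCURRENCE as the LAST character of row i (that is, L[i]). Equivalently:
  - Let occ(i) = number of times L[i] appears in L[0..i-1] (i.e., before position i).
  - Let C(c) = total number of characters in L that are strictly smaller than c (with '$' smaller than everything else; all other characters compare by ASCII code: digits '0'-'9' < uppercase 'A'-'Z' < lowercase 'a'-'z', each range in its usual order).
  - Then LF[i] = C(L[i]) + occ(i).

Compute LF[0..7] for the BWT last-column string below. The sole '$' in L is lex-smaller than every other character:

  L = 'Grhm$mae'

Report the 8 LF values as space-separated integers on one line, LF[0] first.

Answer: 1 7 4 5 0 6 2 3

Derivation:
Char counts: '$':1, 'G':1, 'a':1, 'e':1, 'h':1, 'm':2, 'r':1
C (first-col start): C('$')=0, C('G')=1, C('a')=2, C('e')=3, C('h')=4, C('m')=5, C('r')=7
L[0]='G': occ=0, LF[0]=C('G')+0=1+0=1
L[1]='r': occ=0, LF[1]=C('r')+0=7+0=7
L[2]='h': occ=0, LF[2]=C('h')+0=4+0=4
L[3]='m': occ=0, LF[3]=C('m')+0=5+0=5
L[4]='$': occ=0, LF[4]=C('$')+0=0+0=0
L[5]='m': occ=1, LF[5]=C('m')+1=5+1=6
L[6]='a': occ=0, LF[6]=C('a')+0=2+0=2
L[7]='e': occ=0, LF[7]=C('e')+0=3+0=3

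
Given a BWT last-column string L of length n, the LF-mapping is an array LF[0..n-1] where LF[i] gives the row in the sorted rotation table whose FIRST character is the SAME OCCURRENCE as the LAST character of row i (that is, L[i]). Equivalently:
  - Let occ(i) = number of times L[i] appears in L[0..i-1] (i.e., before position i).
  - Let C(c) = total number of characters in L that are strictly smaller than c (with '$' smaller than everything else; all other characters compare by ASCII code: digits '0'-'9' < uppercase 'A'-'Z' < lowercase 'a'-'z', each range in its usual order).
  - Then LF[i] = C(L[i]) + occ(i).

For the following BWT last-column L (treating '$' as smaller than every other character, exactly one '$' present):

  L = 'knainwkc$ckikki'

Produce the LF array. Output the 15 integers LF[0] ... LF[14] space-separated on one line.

Answer: 7 12 1 4 13 14 8 2 0 3 9 5 10 11 6

Derivation:
Char counts: '$':1, 'a':1, 'c':2, 'i':3, 'k':5, 'n':2, 'w':1
C (first-col start): C('$')=0, C('a')=1, C('c')=2, C('i')=4, C('k')=7, C('n')=12, C('w')=14
L[0]='k': occ=0, LF[0]=C('k')+0=7+0=7
L[1]='n': occ=0, LF[1]=C('n')+0=12+0=12
L[2]='a': occ=0, LF[2]=C('a')+0=1+0=1
L[3]='i': occ=0, LF[3]=C('i')+0=4+0=4
L[4]='n': occ=1, LF[4]=C('n')+1=12+1=13
L[5]='w': occ=0, LF[5]=C('w')+0=14+0=14
L[6]='k': occ=1, LF[6]=C('k')+1=7+1=8
L[7]='c': occ=0, LF[7]=C('c')+0=2+0=2
L[8]='$': occ=0, LF[8]=C('$')+0=0+0=0
L[9]='c': occ=1, LF[9]=C('c')+1=2+1=3
L[10]='k': occ=2, LF[10]=C('k')+2=7+2=9
L[11]='i': occ=1, LF[11]=C('i')+1=4+1=5
L[12]='k': occ=3, LF[12]=C('k')+3=7+3=10
L[13]='k': occ=4, LF[13]=C('k')+4=7+4=11
L[14]='i': occ=2, LF[14]=C('i')+2=4+2=6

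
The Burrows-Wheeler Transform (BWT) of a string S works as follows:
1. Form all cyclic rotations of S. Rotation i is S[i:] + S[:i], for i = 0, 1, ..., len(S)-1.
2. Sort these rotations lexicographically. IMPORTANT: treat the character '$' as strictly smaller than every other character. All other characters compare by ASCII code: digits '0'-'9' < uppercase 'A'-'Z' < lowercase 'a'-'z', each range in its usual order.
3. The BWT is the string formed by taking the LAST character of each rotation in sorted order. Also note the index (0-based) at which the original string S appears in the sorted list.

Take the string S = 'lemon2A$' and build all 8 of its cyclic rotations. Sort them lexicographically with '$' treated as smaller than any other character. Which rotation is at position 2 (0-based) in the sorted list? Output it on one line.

All 8 rotations (rotation i = S[i:]+S[:i]):
  rot[0] = lemon2A$
  rot[1] = emon2A$l
  rot[2] = mon2A$le
  rot[3] = on2A$lem
  rot[4] = n2A$lemo
  rot[5] = 2A$lemon
  rot[6] = A$lemon2
  rot[7] = $lemon2A
Sorted (with $ < everything):
  sorted[0] = $lemon2A
  sorted[1] = 2A$lemon
  sorted[2] = A$lemon2
  sorted[3] = emon2A$l
  sorted[4] = lemon2A$
  sorted[5] = mon2A$le
  sorted[6] = n2A$lemo
  sorted[7] = on2A$lem
sorted[2] = A$lemon2

Answer: A$lemon2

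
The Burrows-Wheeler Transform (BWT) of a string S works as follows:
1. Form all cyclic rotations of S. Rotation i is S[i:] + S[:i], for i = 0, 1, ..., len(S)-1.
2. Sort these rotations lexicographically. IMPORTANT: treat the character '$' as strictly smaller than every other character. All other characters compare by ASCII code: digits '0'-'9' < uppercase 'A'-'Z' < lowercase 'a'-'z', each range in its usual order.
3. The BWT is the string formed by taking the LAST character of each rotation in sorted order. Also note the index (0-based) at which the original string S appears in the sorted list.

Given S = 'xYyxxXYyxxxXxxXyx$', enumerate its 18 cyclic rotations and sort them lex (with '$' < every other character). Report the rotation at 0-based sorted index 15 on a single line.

Answer: yx$xYyxxXYyxxxXxxX

Derivation:
All 18 rotations (rotation i = S[i:]+S[:i]):
  rot[0] = xYyxxXYyxxxXxxXyx$
  rot[1] = YyxxXYyxxxXxxXyx$x
  rot[2] = yxxXYyxxxXxxXyx$xY
  rot[3] = xxXYyxxxXxxXyx$xYy
  rot[4] = xXYyxxxXxxXyx$xYyx
  rot[5] = XYyxxxXxxXyx$xYyxx
  rot[6] = YyxxxXxxXyx$xYyxxX
  rot[7] = yxxxXxxXyx$xYyxxXY
  rot[8] = xxxXxxXyx$xYyxxXYy
  rot[9] = xxXxxXyx$xYyxxXYyx
  rot[10] = xXxxXyx$xYyxxXYyxx
  rot[11] = XxxXyx$xYyxxXYyxxx
  rot[12] = xxXyx$xYyxxXYyxxxX
  rot[13] = xXyx$xYyxxXYyxxxXx
  rot[14] = Xyx$xYyxxXYyxxxXxx
  rot[15] = yx$xYyxxXYyxxxXxxX
  rot[16] = x$xYyxxXYyxxxXxxXy
  rot[17] = $xYyxxXYyxxxXxxXyx
Sorted (with $ < everything):
  sorted[0] = $xYyxxXYyxxxXxxXyx
  sorted[1] = XYyxxxXxxXyx$xYyxx
  sorted[2] = XxxXyx$xYyxxXYyxxx
  sorted[3] = Xyx$xYyxxXYyxxxXxx
  sorted[4] = YyxxXYyxxxXxxXyx$x
  sorted[5] = YyxxxXxxXyx$xYyxxX
  sorted[6] = x$xYyxxXYyxxxXxxXy
  sorted[7] = xXYyxxxXxxXyx$xYyx
  sorted[8] = xXxxXyx$xYyxxXYyxx
  sorted[9] = xXyx$xYyxxXYyxxxXx
  sorted[10] = xYyxxXYyxxxXxxXyx$
  sorted[11] = xxXYyxxxXxxXyx$xYy
  sorted[12] = xxXxxXyx$xYyxxXYyx
  sorted[13] = xxXyx$xYyxxXYyxxxX
  sorted[14] = xxxXxxXyx$xYyxxXYy
  sorted[15] = yx$xYyxxXYyxxxXxxX
  sorted[16] = yxxXYyxxxXxxXyx$xY
  sorted[17] = yxxxXxxXyx$xYyxxXY
sorted[15] = yx$xYyxxXYyxxxXxxX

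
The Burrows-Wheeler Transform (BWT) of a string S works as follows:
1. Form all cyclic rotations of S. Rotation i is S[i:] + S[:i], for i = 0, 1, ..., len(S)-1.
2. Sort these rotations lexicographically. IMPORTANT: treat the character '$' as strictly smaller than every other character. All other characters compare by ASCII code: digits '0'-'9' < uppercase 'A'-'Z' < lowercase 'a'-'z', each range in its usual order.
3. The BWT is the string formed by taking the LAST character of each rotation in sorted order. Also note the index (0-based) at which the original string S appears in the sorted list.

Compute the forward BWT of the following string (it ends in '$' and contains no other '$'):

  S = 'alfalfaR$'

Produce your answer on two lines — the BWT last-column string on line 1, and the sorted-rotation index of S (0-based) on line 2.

Answer: Raff$llaa
4

Derivation:
All 9 rotations (rotation i = S[i:]+S[:i]):
  rot[0] = alfalfaR$
  rot[1] = lfalfaR$a
  rot[2] = falfaR$al
  rot[3] = alfaR$alf
  rot[4] = lfaR$alfa
  rot[5] = faR$alfal
  rot[6] = aR$alfalf
  rot[7] = R$alfalfa
  rot[8] = $alfalfaR
Sorted (with $ < everything):
  sorted[0] = $alfalfaR  (last char: 'R')
  sorted[1] = R$alfalfa  (last char: 'a')
  sorted[2] = aR$alfalf  (last char: 'f')
  sorted[3] = alfaR$alf  (last char: 'f')
  sorted[4] = alfalfaR$  (last char: '$')
  sorted[5] = faR$alfal  (last char: 'l')
  sorted[6] = falfaR$al  (last char: 'l')
  sorted[7] = lfaR$alfa  (last char: 'a')
  sorted[8] = lfalfaR$a  (last char: 'a')
Last column: Raff$llaa
Original string S is at sorted index 4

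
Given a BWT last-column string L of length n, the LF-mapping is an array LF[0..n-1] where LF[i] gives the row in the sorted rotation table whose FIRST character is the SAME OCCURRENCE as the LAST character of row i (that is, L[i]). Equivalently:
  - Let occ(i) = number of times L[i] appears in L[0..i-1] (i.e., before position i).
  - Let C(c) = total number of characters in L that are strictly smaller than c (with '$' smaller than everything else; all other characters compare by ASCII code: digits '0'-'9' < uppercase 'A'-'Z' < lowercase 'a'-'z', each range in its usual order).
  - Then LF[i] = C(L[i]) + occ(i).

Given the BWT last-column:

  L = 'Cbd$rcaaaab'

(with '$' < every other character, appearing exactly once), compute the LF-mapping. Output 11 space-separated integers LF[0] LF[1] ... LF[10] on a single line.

Answer: 1 6 9 0 10 8 2 3 4 5 7

Derivation:
Char counts: '$':1, 'C':1, 'a':4, 'b':2, 'c':1, 'd':1, 'r':1
C (first-col start): C('$')=0, C('C')=1, C('a')=2, C('b')=6, C('c')=8, C('d')=9, C('r')=10
L[0]='C': occ=0, LF[0]=C('C')+0=1+0=1
L[1]='b': occ=0, LF[1]=C('b')+0=6+0=6
L[2]='d': occ=0, LF[2]=C('d')+0=9+0=9
L[3]='$': occ=0, LF[3]=C('$')+0=0+0=0
L[4]='r': occ=0, LF[4]=C('r')+0=10+0=10
L[5]='c': occ=0, LF[5]=C('c')+0=8+0=8
L[6]='a': occ=0, LF[6]=C('a')+0=2+0=2
L[7]='a': occ=1, LF[7]=C('a')+1=2+1=3
L[8]='a': occ=2, LF[8]=C('a')+2=2+2=4
L[9]='a': occ=3, LF[9]=C('a')+3=2+3=5
L[10]='b': occ=1, LF[10]=C('b')+1=6+1=7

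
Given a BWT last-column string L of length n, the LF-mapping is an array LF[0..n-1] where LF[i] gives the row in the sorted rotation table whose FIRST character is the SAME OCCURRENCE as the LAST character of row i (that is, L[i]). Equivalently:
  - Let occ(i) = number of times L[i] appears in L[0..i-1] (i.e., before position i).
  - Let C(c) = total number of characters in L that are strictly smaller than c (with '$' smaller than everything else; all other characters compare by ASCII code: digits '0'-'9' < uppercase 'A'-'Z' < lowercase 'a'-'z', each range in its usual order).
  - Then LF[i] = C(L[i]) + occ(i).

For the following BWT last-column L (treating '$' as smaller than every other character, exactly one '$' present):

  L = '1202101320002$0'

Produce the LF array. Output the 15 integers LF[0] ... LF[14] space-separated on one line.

Answer: 7 10 1 11 8 2 9 14 12 3 4 5 13 0 6

Derivation:
Char counts: '$':1, '0':6, '1':3, '2':4, '3':1
C (first-col start): C('$')=0, C('0')=1, C('1')=7, C('2')=10, C('3')=14
L[0]='1': occ=0, LF[0]=C('1')+0=7+0=7
L[1]='2': occ=0, LF[1]=C('2')+0=10+0=10
L[2]='0': occ=0, LF[2]=C('0')+0=1+0=1
L[3]='2': occ=1, LF[3]=C('2')+1=10+1=11
L[4]='1': occ=1, LF[4]=C('1')+1=7+1=8
L[5]='0': occ=1, LF[5]=C('0')+1=1+1=2
L[6]='1': occ=2, LF[6]=C('1')+2=7+2=9
L[7]='3': occ=0, LF[7]=C('3')+0=14+0=14
L[8]='2': occ=2, LF[8]=C('2')+2=10+2=12
L[9]='0': occ=2, LF[9]=C('0')+2=1+2=3
L[10]='0': occ=3, LF[10]=C('0')+3=1+3=4
L[11]='0': occ=4, LF[11]=C('0')+4=1+4=5
L[12]='2': occ=3, LF[12]=C('2')+3=10+3=13
L[13]='$': occ=0, LF[13]=C('$')+0=0+0=0
L[14]='0': occ=5, LF[14]=C('0')+5=1+5=6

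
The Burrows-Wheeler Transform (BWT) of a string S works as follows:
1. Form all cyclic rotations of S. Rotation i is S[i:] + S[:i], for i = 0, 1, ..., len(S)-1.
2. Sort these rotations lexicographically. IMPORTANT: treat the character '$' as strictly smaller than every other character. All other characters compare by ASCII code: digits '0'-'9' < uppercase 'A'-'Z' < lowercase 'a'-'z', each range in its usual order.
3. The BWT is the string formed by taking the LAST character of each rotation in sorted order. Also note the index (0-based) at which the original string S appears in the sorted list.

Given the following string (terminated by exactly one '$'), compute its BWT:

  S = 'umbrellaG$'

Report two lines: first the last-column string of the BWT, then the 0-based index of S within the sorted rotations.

All 10 rotations (rotation i = S[i:]+S[:i]):
  rot[0] = umbrellaG$
  rot[1] = mbrellaG$u
  rot[2] = brellaG$um
  rot[3] = rellaG$umb
  rot[4] = ellaG$umbr
  rot[5] = llaG$umbre
  rot[6] = laG$umbrel
  rot[7] = aG$umbrell
  rot[8] = G$umbrella
  rot[9] = $umbrellaG
Sorted (with $ < everything):
  sorted[0] = $umbrellaG  (last char: 'G')
  sorted[1] = G$umbrella  (last char: 'a')
  sorted[2] = aG$umbrell  (last char: 'l')
  sorted[3] = brellaG$um  (last char: 'm')
  sorted[4] = ellaG$umbr  (last char: 'r')
  sorted[5] = laG$umbrel  (last char: 'l')
  sorted[6] = llaG$umbre  (last char: 'e')
  sorted[7] = mbrellaG$u  (last char: 'u')
  sorted[8] = rellaG$umb  (last char: 'b')
  sorted[9] = umbrellaG$  (last char: '$')
Last column: Galmrleub$
Original string S is at sorted index 9

Answer: Galmrleub$
9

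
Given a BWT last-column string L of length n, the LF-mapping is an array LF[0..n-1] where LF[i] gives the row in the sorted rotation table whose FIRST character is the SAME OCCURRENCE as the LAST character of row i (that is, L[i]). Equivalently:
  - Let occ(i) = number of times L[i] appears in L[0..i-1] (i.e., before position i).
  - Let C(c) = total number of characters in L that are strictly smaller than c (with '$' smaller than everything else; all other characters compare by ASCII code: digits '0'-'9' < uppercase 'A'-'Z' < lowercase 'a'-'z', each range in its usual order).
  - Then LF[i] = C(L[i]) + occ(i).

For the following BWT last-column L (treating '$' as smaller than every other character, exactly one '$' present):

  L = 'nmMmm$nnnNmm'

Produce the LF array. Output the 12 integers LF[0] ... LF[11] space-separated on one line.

Char counts: '$':1, 'M':1, 'N':1, 'm':5, 'n':4
C (first-col start): C('$')=0, C('M')=1, C('N')=2, C('m')=3, C('n')=8
L[0]='n': occ=0, LF[0]=C('n')+0=8+0=8
L[1]='m': occ=0, LF[1]=C('m')+0=3+0=3
L[2]='M': occ=0, LF[2]=C('M')+0=1+0=1
L[3]='m': occ=1, LF[3]=C('m')+1=3+1=4
L[4]='m': occ=2, LF[4]=C('m')+2=3+2=5
L[5]='$': occ=0, LF[5]=C('$')+0=0+0=0
L[6]='n': occ=1, LF[6]=C('n')+1=8+1=9
L[7]='n': occ=2, LF[7]=C('n')+2=8+2=10
L[8]='n': occ=3, LF[8]=C('n')+3=8+3=11
L[9]='N': occ=0, LF[9]=C('N')+0=2+0=2
L[10]='m': occ=3, LF[10]=C('m')+3=3+3=6
L[11]='m': occ=4, LF[11]=C('m')+4=3+4=7

Answer: 8 3 1 4 5 0 9 10 11 2 6 7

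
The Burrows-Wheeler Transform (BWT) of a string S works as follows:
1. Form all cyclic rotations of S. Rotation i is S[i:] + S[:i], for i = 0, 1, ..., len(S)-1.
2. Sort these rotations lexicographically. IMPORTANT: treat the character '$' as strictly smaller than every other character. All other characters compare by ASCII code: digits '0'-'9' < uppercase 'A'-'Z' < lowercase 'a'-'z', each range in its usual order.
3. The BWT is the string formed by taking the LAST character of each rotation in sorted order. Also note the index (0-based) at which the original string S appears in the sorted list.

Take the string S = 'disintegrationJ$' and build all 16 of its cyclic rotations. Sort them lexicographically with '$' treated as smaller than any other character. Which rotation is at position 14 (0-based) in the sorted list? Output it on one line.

All 16 rotations (rotation i = S[i:]+S[:i]):
  rot[0] = disintegrationJ$
  rot[1] = isintegrationJ$d
  rot[2] = sintegrationJ$di
  rot[3] = integrationJ$dis
  rot[4] = ntegrationJ$disi
  rot[5] = tegrationJ$disin
  rot[6] = egrationJ$disint
  rot[7] = grationJ$disinte
  rot[8] = rationJ$disinteg
  rot[9] = ationJ$disintegr
  rot[10] = tionJ$disintegra
  rot[11] = ionJ$disintegrat
  rot[12] = onJ$disintegrati
  rot[13] = nJ$disintegratio
  rot[14] = J$disintegration
  rot[15] = $disintegrationJ
Sorted (with $ < everything):
  sorted[0] = $disintegrationJ
  sorted[1] = J$disintegration
  sorted[2] = ationJ$disintegr
  sorted[3] = disintegrationJ$
  sorted[4] = egrationJ$disint
  sorted[5] = grationJ$disinte
  sorted[6] = integrationJ$dis
  sorted[7] = ionJ$disintegrat
  sorted[8] = isintegrationJ$d
  sorted[9] = nJ$disintegratio
  sorted[10] = ntegrationJ$disi
  sorted[11] = onJ$disintegrati
  sorted[12] = rationJ$disinteg
  sorted[13] = sintegrationJ$di
  sorted[14] = tegrationJ$disin
  sorted[15] = tionJ$disintegra
sorted[14] = tegrationJ$disin

Answer: tegrationJ$disin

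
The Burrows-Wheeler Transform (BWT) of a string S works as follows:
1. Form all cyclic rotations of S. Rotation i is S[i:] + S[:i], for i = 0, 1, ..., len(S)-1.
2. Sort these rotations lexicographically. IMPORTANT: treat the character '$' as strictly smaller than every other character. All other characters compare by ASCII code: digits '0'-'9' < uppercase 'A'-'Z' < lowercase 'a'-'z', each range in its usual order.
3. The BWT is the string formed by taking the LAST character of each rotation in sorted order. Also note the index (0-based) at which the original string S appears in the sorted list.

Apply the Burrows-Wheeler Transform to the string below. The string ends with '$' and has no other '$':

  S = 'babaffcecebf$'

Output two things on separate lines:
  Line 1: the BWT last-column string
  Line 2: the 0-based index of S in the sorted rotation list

Answer: fbb$aeefccbfa
3

Derivation:
All 13 rotations (rotation i = S[i:]+S[:i]):
  rot[0] = babaffcecebf$
  rot[1] = abaffcecebf$b
  rot[2] = baffcecebf$ba
  rot[3] = affcecebf$bab
  rot[4] = ffcecebf$baba
  rot[5] = fcecebf$babaf
  rot[6] = cecebf$babaff
  rot[7] = ecebf$babaffc
  rot[8] = cebf$babaffce
  rot[9] = ebf$babaffcec
  rot[10] = bf$babaffcece
  rot[11] = f$babaffceceb
  rot[12] = $babaffcecebf
Sorted (with $ < everything):
  sorted[0] = $babaffcecebf  (last char: 'f')
  sorted[1] = abaffcecebf$b  (last char: 'b')
  sorted[2] = affcecebf$bab  (last char: 'b')
  sorted[3] = babaffcecebf$  (last char: '$')
  sorted[4] = baffcecebf$ba  (last char: 'a')
  sorted[5] = bf$babaffcece  (last char: 'e')
  sorted[6] = cebf$babaffce  (last char: 'e')
  sorted[7] = cecebf$babaff  (last char: 'f')
  sorted[8] = ebf$babaffcec  (last char: 'c')
  sorted[9] = ecebf$babaffc  (last char: 'c')
  sorted[10] = f$babaffceceb  (last char: 'b')
  sorted[11] = fcecebf$babaf  (last char: 'f')
  sorted[12] = ffcecebf$baba  (last char: 'a')
Last column: fbb$aeefccbfa
Original string S is at sorted index 3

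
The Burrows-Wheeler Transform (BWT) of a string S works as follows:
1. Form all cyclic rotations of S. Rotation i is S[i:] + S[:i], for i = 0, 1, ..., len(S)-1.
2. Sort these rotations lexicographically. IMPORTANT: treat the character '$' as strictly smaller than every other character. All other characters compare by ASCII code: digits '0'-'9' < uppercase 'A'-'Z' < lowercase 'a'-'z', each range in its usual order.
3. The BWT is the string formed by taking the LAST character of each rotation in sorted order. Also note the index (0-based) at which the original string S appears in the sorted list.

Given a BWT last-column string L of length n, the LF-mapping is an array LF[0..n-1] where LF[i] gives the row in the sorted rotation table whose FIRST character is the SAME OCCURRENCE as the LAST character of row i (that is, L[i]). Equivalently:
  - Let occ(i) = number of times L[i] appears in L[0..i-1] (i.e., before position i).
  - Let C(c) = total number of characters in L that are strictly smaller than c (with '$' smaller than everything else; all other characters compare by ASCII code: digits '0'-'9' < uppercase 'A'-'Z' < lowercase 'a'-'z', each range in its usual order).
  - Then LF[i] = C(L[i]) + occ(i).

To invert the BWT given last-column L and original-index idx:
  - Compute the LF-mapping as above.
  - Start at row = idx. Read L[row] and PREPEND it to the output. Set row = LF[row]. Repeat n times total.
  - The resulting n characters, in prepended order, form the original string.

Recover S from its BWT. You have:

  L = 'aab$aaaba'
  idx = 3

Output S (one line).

LF mapping: 1 2 7 0 3 4 5 8 6
Walk LF starting at row 3, prepending L[row]:
  step 1: row=3, L[3]='$', prepend. Next row=LF[3]=0
  step 2: row=0, L[0]='a', prepend. Next row=LF[0]=1
  step 3: row=1, L[1]='a', prepend. Next row=LF[1]=2
  step 4: row=2, L[2]='b', prepend. Next row=LF[2]=7
  step 5: row=7, L[7]='b', prepend. Next row=LF[7]=8
  step 6: row=8, L[8]='a', prepend. Next row=LF[8]=6
  step 7: row=6, L[6]='a', prepend. Next row=LF[6]=5
  step 8: row=5, L[5]='a', prepend. Next row=LF[5]=4
  step 9: row=4, L[4]='a', prepend. Next row=LF[4]=3
Reversed output: aaaabbaa$

Answer: aaaabbaa$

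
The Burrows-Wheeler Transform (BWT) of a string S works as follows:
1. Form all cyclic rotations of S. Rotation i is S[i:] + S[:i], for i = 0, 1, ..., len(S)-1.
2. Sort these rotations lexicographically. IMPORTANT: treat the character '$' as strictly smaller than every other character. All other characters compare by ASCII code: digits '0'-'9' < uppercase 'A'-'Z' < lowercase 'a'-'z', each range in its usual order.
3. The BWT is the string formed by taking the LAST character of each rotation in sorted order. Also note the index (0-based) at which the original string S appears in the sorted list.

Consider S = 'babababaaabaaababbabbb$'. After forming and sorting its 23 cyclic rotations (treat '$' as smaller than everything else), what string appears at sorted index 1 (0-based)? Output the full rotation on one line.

All 23 rotations (rotation i = S[i:]+S[:i]):
  rot[0] = babababaaabaaababbabbb$
  rot[1] = abababaaabaaababbabbb$b
  rot[2] = bababaaabaaababbabbb$ba
  rot[3] = ababaaabaaababbabbb$bab
  rot[4] = babaaabaaababbabbb$baba
  rot[5] = abaaabaaababbabbb$babab
  rot[6] = baaabaaababbabbb$bababa
  rot[7] = aaabaaababbabbb$bababab
  rot[8] = aabaaababbabbb$babababa
  rot[9] = abaaababbabbb$babababaa
  rot[10] = baaababbabbb$babababaaa
  rot[11] = aaababbabbb$babababaaab
  rot[12] = aababbabbb$babababaaaba
  rot[13] = ababbabbb$babababaaabaa
  rot[14] = babbabbb$babababaaabaaa
  rot[15] = abbabbb$babababaaabaaab
  rot[16] = bbabbb$babababaaabaaaba
  rot[17] = babbb$babababaaabaaabab
  rot[18] = abbb$babababaaabaaababb
  rot[19] = bbb$babababaaabaaababba
  rot[20] = bb$babababaaabaaababbab
  rot[21] = b$babababaaabaaababbabb
  rot[22] = $babababaaabaaababbabbb
Sorted (with $ < everything):
  sorted[0] = $babababaaabaaababbabbb
  sorted[1] = aaabaaababbabbb$bababab
  sorted[2] = aaababbabbb$babababaaab
  sorted[3] = aabaaababbabbb$babababa
  sorted[4] = aababbabbb$babababaaaba
  sorted[5] = abaaabaaababbabbb$babab
  sorted[6] = abaaababbabbb$babababaa
  sorted[7] = ababaaabaaababbabbb$bab
  sorted[8] = abababaaabaaababbabbb$b
  sorted[9] = ababbabbb$babababaaabaa
  sorted[10] = abbabbb$babababaaabaaab
  sorted[11] = abbb$babababaaabaaababb
  sorted[12] = b$babababaaabaaababbabb
  sorted[13] = baaabaaababbabbb$bababa
  sorted[14] = baaababbabbb$babababaaa
  sorted[15] = babaaabaaababbabbb$baba
  sorted[16] = bababaaabaaababbabbb$ba
  sorted[17] = babababaaabaaababbabbb$
  sorted[18] = babbabbb$babababaaabaaa
  sorted[19] = babbb$babababaaabaaabab
  sorted[20] = bb$babababaaabaaababbab
  sorted[21] = bbabbb$babababaaabaaaba
  sorted[22] = bbb$babababaaabaaababba
sorted[1] = aaabaaababbabbb$bababab

Answer: aaabaaababbabbb$bababab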